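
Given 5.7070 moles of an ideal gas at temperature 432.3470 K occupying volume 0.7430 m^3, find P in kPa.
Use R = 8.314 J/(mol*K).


P = nRT/V = 5.7070 * 8.314 * 432.3470 / 0.7430
= 20513.9996 / 0.7430 = 27609.6899 Pa = 27.6097 kPa

27.6097 kPa


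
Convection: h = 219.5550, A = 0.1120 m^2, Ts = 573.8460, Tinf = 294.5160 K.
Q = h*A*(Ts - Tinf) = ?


dT = 279.3300 K
Q = 219.5550 * 0.1120 * 279.3300 = 6868.7694 W

6868.7694 W


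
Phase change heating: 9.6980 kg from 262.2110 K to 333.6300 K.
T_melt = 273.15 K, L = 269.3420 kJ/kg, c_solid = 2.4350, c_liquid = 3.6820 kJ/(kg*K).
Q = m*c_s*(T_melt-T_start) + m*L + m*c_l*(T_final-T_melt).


Q1 (sensible, solid) = 9.6980 * 2.4350 * 10.9390 = 258.3204 kJ
Q2 (latent) = 9.6980 * 269.3420 = 2612.0787 kJ
Q3 (sensible, liquid) = 9.6980 * 3.6820 * 60.4800 = 2159.6220 kJ
Q_total = 5030.0212 kJ

5030.0212 kJ


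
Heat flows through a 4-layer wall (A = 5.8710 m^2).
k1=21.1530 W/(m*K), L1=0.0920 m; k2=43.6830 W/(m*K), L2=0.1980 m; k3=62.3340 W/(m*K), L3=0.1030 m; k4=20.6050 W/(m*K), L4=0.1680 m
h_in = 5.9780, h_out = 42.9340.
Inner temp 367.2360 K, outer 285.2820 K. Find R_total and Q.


R_conv_in = 1/(5.9780*5.8710) = 0.0285
R_1 = 0.0920/(21.1530*5.8710) = 0.0007
R_2 = 0.1980/(43.6830*5.8710) = 0.0008
R_3 = 0.1030/(62.3340*5.8710) = 0.0003
R_4 = 0.1680/(20.6050*5.8710) = 0.0014
R_conv_out = 1/(42.9340*5.8710) = 0.0040
R_total = 0.0356 K/W
Q = 81.9540 / 0.0356 = 2299.3101 W

R_total = 0.0356 K/W, Q = 2299.3101 W


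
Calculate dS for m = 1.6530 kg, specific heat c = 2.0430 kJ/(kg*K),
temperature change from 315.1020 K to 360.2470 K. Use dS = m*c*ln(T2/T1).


T2/T1 = 1.1433
ln(T2/T1) = 0.1339
dS = 1.6530 * 2.0430 * 0.1339 = 0.4522 kJ/K

0.4522 kJ/K


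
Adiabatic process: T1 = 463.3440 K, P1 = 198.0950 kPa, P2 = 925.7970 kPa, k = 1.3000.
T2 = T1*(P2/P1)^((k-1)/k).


(k-1)/k = 0.2308
(P2/P1)^exp = 1.4274
T2 = 463.3440 * 1.4274 = 661.3576 K

661.3576 K


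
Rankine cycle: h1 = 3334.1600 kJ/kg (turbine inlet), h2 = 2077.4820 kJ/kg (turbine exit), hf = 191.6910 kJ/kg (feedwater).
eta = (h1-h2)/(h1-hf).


W = 1256.6780 kJ/kg
Q_in = 3142.4690 kJ/kg
eta = 0.3999 = 39.9901%

eta = 39.9901%


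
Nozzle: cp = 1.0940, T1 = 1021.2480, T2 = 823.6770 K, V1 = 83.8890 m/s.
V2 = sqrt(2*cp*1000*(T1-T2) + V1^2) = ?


dT = 197.5710 K
2*cp*1000*dT = 432285.3480
V1^2 = 7037.3643
V2 = sqrt(439322.7123) = 662.8142 m/s

662.8142 m/s


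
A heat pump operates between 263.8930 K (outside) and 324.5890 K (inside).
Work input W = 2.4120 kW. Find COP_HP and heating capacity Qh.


COP = 324.5890 / 60.6960 = 5.3478
Qh = 5.3478 * 2.4120 = 12.8989 kW

COP = 5.3478, Qh = 12.8989 kW


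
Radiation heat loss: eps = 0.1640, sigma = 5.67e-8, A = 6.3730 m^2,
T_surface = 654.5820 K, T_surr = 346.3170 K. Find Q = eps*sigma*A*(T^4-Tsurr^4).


T^4 = 1.8359e+11
Tsurr^4 = 1.4385e+10
Q = 0.1640 * 5.67e-8 * 6.3730 * 1.6921e+11 = 10027.5096 W

10027.5096 W


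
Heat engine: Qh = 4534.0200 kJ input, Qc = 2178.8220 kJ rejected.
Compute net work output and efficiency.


W = 4534.0200 - 2178.8220 = 2355.1980 kJ
eta = 2355.1980 / 4534.0200 = 0.5195 = 51.9450%

W = 2355.1980 kJ, eta = 51.9450%


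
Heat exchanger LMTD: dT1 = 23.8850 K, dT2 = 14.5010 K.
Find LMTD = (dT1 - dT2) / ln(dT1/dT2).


dT1/dT2 = 1.6471
ln(dT1/dT2) = 0.4990
LMTD = 9.3840 / 0.4990 = 18.8044 K

18.8044 K


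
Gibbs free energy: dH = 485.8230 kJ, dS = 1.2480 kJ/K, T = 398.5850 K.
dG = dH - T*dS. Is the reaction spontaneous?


T*dS = 398.5850 * 1.2480 = 497.4341 kJ
dG = 485.8230 - 497.4341 = -11.6111 kJ (spontaneous)

dG = -11.6111 kJ, spontaneous


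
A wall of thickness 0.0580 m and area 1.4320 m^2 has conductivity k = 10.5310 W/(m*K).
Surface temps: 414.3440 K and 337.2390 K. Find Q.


dT = 77.1050 K
Q = 10.5310 * 1.4320 * 77.1050 / 0.0580 = 20047.8211 W

20047.8211 W


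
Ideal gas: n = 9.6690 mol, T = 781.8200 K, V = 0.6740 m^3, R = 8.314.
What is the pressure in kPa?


P = nRT/V = 9.6690 * 8.314 * 781.8200 / 0.6740
= 62848.9978 / 0.6740 = 93247.7712 Pa = 93.2478 kPa

93.2478 kPa


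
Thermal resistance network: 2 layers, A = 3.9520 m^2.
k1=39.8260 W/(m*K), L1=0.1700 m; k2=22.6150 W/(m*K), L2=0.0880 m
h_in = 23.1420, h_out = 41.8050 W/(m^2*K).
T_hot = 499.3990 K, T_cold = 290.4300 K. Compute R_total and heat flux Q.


R_conv_in = 1/(23.1420*3.9520) = 0.0109
R_1 = 0.1700/(39.8260*3.9520) = 0.0011
R_2 = 0.0880/(22.6150*3.9520) = 0.0010
R_conv_out = 1/(41.8050*3.9520) = 0.0061
R_total = 0.0191 K/W
Q = 208.9690 / 0.0191 = 10968.5905 W

R_total = 0.0191 K/W, Q = 10968.5905 W


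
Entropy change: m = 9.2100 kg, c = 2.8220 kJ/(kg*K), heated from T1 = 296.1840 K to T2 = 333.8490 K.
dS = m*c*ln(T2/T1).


T2/T1 = 1.1272
ln(T2/T1) = 0.1197
dS = 9.2100 * 2.8220 * 0.1197 = 3.1113 kJ/K

3.1113 kJ/K


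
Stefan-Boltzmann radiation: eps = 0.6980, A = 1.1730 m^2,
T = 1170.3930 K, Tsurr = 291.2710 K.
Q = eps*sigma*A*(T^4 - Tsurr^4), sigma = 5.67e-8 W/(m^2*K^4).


T^4 = 1.8764e+12
Tsurr^4 = 7.1976e+09
Q = 0.6980 * 5.67e-8 * 1.1730 * 1.8692e+12 = 86774.9281 W

86774.9281 W


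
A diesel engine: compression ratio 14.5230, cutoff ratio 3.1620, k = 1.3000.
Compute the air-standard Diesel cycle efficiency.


r^(k-1) = 2.2316
rc^k = 4.4663
eta = 0.4473 = 44.7346%

44.7346%


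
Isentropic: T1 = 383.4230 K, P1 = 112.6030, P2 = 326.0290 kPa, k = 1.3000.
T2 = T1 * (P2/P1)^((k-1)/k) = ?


(k-1)/k = 0.2308
(P2/P1)^exp = 1.2780
T2 = 383.4230 * 1.2780 = 490.0335 K

490.0335 K


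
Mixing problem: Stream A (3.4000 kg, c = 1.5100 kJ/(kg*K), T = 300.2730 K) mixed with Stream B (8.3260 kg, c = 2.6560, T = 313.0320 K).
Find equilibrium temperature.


num = 8463.9462
den = 27.2479
Tf = 310.6280 K

310.6280 K


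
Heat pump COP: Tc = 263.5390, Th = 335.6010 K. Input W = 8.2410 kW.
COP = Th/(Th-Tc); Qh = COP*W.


COP = 335.6010 / 72.0620 = 4.6571
Qh = 4.6571 * 8.2410 = 38.3793 kW

COP = 4.6571, Qh = 38.3793 kW


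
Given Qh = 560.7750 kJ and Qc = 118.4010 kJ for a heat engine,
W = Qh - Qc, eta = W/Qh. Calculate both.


W = 560.7750 - 118.4010 = 442.3740 kJ
eta = 442.3740 / 560.7750 = 0.7889 = 78.8862%

W = 442.3740 kJ, eta = 78.8862%


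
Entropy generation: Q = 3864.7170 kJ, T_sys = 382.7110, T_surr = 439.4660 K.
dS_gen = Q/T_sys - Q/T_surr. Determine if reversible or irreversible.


dS_sys = 3864.7170/382.7110 = 10.0983 kJ/K
dS_surr = -3864.7170/439.4660 = -8.7941 kJ/K
dS_gen = 10.0983 - 8.7941 = 1.3041 kJ/K (irreversible)

dS_gen = 1.3041 kJ/K, irreversible


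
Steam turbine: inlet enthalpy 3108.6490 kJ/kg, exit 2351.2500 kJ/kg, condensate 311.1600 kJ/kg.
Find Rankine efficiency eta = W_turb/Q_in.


W = 757.3990 kJ/kg
Q_in = 2797.4890 kJ/kg
eta = 0.2707 = 27.0742%

eta = 27.0742%


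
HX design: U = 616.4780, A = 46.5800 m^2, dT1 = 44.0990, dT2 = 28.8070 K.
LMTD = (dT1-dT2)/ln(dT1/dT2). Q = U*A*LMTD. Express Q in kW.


LMTD = 35.9120 K
Q = 616.4780 * 46.5800 * 35.9120 = 1031232.5990 W = 1031.2326 kW

1031.2326 kW


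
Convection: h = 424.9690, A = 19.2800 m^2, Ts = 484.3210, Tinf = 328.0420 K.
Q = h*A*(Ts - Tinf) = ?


dT = 156.2790 K
Q = 424.9690 * 19.2800 * 156.2790 = 1280456.7212 W

1280456.7212 W


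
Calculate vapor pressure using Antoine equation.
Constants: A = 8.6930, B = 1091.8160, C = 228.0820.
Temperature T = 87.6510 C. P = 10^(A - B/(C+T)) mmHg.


C+T = 315.7330
B/(C+T) = 3.4580
log10(P) = 8.6930 - 3.4580 = 5.2350
P = 10^5.2350 = 171776.6997 mmHg

171776.6997 mmHg


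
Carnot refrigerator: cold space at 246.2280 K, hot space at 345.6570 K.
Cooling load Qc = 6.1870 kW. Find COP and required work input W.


COP = 246.2280 / 99.4290 = 2.4764
W = 6.1870 / 2.4764 = 2.4984 kW

COP = 2.4764, W = 2.4984 kW


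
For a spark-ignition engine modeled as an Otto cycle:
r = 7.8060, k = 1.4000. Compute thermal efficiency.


r^(k-1) = 2.2749
eta = 1 - 1/2.2749 = 0.5604 = 56.0429%

56.0429%


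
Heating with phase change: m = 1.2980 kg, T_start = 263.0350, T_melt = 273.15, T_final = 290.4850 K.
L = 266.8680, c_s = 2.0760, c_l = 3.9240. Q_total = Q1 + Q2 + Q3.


Q1 (sensible, solid) = 1.2980 * 2.0760 * 10.1150 = 27.2564 kJ
Q2 (latent) = 1.2980 * 266.8680 = 346.3947 kJ
Q3 (sensible, liquid) = 1.2980 * 3.9240 * 17.3350 = 88.2933 kJ
Q_total = 461.9443 kJ

461.9443 kJ


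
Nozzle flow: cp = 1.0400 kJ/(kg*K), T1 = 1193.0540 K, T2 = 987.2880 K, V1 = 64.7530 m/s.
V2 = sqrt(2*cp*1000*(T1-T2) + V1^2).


dT = 205.7660 K
2*cp*1000*dT = 427993.2800
V1^2 = 4192.9510
V2 = sqrt(432186.2310) = 657.4087 m/s

657.4087 m/s


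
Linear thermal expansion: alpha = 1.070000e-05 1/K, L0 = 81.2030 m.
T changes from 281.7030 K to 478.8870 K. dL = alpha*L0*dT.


dT = 197.1840 K
dL = 1.070000e-05 * 81.2030 * 197.1840 = 0.171328 m
L_final = 81.374328 m

dL = 0.171328 m


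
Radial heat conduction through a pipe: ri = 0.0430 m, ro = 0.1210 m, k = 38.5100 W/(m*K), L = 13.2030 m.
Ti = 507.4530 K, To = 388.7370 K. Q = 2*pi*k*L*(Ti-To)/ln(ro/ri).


dT = 118.7160 K
ln(ro/ri) = 1.0346
Q = 2*pi*38.5100*13.2030*118.7160 / 1.0346 = 366578.3470 W

366578.3470 W


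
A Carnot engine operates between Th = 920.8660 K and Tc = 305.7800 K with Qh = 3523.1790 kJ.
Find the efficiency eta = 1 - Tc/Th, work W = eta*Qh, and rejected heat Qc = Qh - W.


eta = 1 - 305.7800/920.8660 = 0.6679
W = 0.6679 * 3523.1790 = 2353.2828 kJ
Qc = 3523.1790 - 2353.2828 = 1169.8962 kJ

eta = 66.7943%, W = 2353.2828 kJ, Qc = 1169.8962 kJ


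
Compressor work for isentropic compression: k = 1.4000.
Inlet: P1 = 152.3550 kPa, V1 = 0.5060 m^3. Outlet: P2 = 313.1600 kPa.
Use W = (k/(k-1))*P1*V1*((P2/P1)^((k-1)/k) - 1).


(k-1)/k = 0.2857
(P2/P1)^exp = 1.2286
W = 3.5000 * 152.3550 * 0.5060 * (1.2286 - 1) = 61.6751 kJ

61.6751 kJ


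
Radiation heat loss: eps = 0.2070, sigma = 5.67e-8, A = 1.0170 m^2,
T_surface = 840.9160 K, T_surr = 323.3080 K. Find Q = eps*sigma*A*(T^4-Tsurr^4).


T^4 = 5.0005e+11
Tsurr^4 = 1.0926e+10
Q = 0.2070 * 5.67e-8 * 1.0170 * 4.8912e+11 = 5838.3509 W

5838.3509 W


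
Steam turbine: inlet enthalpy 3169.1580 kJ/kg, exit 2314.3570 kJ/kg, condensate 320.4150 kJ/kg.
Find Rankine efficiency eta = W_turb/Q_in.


W = 854.8010 kJ/kg
Q_in = 2848.7430 kJ/kg
eta = 0.3001 = 30.0063%

eta = 30.0063%


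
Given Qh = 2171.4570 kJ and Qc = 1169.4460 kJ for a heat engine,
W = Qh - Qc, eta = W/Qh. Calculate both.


W = 2171.4570 - 1169.4460 = 1002.0110 kJ
eta = 1002.0110 / 2171.4570 = 0.4614 = 46.1446%

W = 1002.0110 kJ, eta = 46.1446%


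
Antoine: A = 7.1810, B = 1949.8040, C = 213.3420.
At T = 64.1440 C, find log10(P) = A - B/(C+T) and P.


C+T = 277.4860
B/(C+T) = 7.0267
log10(P) = 7.1810 - 7.0267 = 0.1543
P = 10^0.1543 = 1.4267 mmHg

1.4267 mmHg


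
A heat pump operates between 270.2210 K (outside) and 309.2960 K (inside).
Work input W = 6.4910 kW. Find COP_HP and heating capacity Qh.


COP = 309.2960 / 39.0750 = 7.9154
Qh = 7.9154 * 6.4910 = 51.3792 kW

COP = 7.9154, Qh = 51.3792 kW


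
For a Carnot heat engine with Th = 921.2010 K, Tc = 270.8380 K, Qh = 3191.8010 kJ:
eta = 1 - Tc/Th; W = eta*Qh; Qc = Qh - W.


eta = 1 - 270.8380/921.2010 = 0.7060
W = 0.7060 * 3191.8010 = 2253.3945 kJ
Qc = 3191.8010 - 2253.3945 = 938.4065 kJ

eta = 70.5995%, W = 2253.3945 kJ, Qc = 938.4065 kJ


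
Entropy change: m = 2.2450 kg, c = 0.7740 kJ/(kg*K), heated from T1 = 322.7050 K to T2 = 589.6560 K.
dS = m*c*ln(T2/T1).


T2/T1 = 1.8272
ln(T2/T1) = 0.6028
dS = 2.2450 * 0.7740 * 0.6028 = 1.0474 kJ/K

1.0474 kJ/K


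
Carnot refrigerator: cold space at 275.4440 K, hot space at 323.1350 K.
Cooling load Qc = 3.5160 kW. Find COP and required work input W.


COP = 275.4440 / 47.6910 = 5.7756
W = 3.5160 / 5.7756 = 0.6088 kW

COP = 5.7756, W = 0.6088 kW


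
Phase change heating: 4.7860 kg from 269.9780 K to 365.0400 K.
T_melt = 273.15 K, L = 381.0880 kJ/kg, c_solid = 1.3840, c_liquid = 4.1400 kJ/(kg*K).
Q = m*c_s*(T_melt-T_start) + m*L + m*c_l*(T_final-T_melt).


Q1 (sensible, solid) = 4.7860 * 1.3840 * 3.1720 = 21.0108 kJ
Q2 (latent) = 4.7860 * 381.0880 = 1823.8872 kJ
Q3 (sensible, liquid) = 4.7860 * 4.1400 * 91.8900 = 1820.7121 kJ
Q_total = 3665.6101 kJ

3665.6101 kJ


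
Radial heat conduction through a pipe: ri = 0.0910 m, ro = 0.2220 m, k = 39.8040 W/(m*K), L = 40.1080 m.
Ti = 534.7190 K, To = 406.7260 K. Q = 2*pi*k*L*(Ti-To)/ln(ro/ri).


dT = 127.9930 K
ln(ro/ri) = 0.8918
Q = 2*pi*39.8040*40.1080*127.9930 / 0.8918 = 1439619.2252 W

1439619.2252 W


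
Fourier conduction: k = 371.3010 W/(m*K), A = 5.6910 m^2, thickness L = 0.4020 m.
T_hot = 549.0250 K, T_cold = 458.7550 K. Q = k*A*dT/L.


dT = 90.2700 K
Q = 371.3010 * 5.6910 * 90.2700 / 0.4020 = 474495.4954 W

474495.4954 W


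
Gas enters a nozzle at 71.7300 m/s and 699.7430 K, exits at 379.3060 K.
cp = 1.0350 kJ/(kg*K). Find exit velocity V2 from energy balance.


dT = 320.4370 K
2*cp*1000*dT = 663304.5900
V1^2 = 5145.1929
V2 = sqrt(668449.7829) = 817.5878 m/s

817.5878 m/s


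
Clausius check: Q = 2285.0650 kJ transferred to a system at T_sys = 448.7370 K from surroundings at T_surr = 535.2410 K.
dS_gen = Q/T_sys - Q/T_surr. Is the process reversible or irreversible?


dS_sys = 2285.0650/448.7370 = 5.0922 kJ/K
dS_surr = -2285.0650/535.2410 = -4.2692 kJ/K
dS_gen = 5.0922 - 4.2692 = 0.8230 kJ/K (irreversible)

dS_gen = 0.8230 kJ/K, irreversible


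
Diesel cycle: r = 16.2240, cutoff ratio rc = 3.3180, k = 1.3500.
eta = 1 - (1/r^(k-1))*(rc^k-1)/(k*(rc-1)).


r^(k-1) = 2.6519
rc^k = 5.0487
eta = 0.5121 = 51.2115%

51.2115%


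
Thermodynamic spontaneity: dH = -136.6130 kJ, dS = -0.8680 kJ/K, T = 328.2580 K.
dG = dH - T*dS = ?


T*dS = 328.2580 * -0.8680 = -284.9279 kJ
dG = -136.6130 + 284.9279 = 148.3149 kJ (non-spontaneous)

dG = 148.3149 kJ, non-spontaneous


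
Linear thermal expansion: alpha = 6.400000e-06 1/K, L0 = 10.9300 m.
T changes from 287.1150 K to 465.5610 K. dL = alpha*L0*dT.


dT = 178.4460 K
dL = 6.400000e-06 * 10.9300 * 178.4460 = 0.012483 m
L_final = 10.942483 m

dL = 0.012483 m


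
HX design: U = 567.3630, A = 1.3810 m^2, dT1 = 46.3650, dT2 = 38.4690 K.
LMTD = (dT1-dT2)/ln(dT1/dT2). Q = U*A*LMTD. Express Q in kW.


LMTD = 42.2942 K
Q = 567.3630 * 1.3810 * 42.2942 = 33138.7246 W = 33.1387 kW

33.1387 kW


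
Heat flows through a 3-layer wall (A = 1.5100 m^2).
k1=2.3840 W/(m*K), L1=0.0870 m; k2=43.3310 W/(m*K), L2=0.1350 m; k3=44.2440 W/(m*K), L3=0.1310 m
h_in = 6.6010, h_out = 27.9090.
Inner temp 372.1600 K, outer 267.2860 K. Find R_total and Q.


R_conv_in = 1/(6.6010*1.5100) = 0.1003
R_1 = 0.0870/(2.3840*1.5100) = 0.0242
R_2 = 0.1350/(43.3310*1.5100) = 0.0021
R_3 = 0.1310/(44.2440*1.5100) = 0.0020
R_conv_out = 1/(27.9090*1.5100) = 0.0237
R_total = 0.1522 K/W
Q = 104.8740 / 0.1522 = 688.8422 W

R_total = 0.1522 K/W, Q = 688.8422 W


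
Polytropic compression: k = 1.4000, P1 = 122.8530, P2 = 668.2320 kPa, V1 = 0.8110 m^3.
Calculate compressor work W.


(k-1)/k = 0.2857
(P2/P1)^exp = 1.6224
W = 3.5000 * 122.8530 * 0.8110 * (1.6224 - 1) = 217.0380 kJ

217.0380 kJ


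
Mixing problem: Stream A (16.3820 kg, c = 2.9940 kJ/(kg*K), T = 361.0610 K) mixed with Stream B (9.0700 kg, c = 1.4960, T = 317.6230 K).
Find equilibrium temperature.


num = 22018.9521
den = 62.6164
Tf = 351.6482 K

351.6482 K


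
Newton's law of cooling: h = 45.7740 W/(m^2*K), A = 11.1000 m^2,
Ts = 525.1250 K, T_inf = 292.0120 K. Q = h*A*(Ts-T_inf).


dT = 233.1130 K
Q = 45.7740 * 11.1000 * 233.1130 = 118442.7105 W

118442.7105 W


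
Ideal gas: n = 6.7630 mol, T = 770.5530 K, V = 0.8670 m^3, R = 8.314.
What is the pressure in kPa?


P = nRT/V = 6.7630 * 8.314 * 770.5530 / 0.8670
= 43326.3320 / 0.8670 = 49972.7013 Pa = 49.9727 kPa

49.9727 kPa


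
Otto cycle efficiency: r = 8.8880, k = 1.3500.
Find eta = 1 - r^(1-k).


r^(k-1) = 2.1482
eta = 1 - 1/2.1482 = 0.5345 = 53.4501%

53.4501%


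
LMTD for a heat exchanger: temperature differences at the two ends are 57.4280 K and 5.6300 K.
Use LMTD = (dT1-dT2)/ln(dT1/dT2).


dT1/dT2 = 10.2004
ln(dT1/dT2) = 2.3224
LMTD = 51.7980 / 2.3224 = 22.3034 K

22.3034 K


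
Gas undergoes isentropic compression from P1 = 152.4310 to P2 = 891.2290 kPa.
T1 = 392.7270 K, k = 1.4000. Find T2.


(k-1)/k = 0.2857
(P2/P1)^exp = 1.6562
T2 = 392.7270 * 1.6562 = 650.4436 K

650.4436 K


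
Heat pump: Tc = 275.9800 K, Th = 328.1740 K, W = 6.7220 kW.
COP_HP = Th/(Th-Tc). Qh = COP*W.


COP = 328.1740 / 52.1940 = 6.2876
Qh = 6.2876 * 6.7220 = 42.2651 kW

COP = 6.2876, Qh = 42.2651 kW


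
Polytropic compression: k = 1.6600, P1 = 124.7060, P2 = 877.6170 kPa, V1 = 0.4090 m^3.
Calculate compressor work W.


(k-1)/k = 0.3976
(P2/P1)^exp = 2.1723
W = 2.5152 * 124.7060 * 0.4090 * (2.1723 - 1) = 150.3915 kJ

150.3915 kJ


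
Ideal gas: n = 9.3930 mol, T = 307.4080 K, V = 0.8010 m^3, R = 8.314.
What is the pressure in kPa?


P = nRT/V = 9.3930 * 8.314 * 307.4080 / 0.8010
= 24006.5365 / 0.8010 = 29970.7073 Pa = 29.9707 kPa

29.9707 kPa


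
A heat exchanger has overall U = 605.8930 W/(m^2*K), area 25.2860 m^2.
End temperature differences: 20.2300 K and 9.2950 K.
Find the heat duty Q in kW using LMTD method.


LMTD = 14.0609 K
Q = 605.8930 * 25.2860 * 14.0609 = 215421.1424 W = 215.4211 kW

215.4211 kW


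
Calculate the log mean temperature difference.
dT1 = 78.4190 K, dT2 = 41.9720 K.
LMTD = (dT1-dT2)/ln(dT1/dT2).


dT1/dT2 = 1.8684
ln(dT1/dT2) = 0.6251
LMTD = 36.4470 / 0.6251 = 58.3093 K

58.3093 K


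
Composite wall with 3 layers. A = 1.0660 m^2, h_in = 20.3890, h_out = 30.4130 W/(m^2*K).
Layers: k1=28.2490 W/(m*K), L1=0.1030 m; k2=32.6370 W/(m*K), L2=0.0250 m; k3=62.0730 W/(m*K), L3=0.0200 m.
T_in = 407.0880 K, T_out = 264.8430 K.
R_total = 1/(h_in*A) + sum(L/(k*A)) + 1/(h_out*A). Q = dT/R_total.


R_conv_in = 1/(20.3890*1.0660) = 0.0460
R_1 = 0.1030/(28.2490*1.0660) = 0.0034
R_2 = 0.0250/(32.6370*1.0660) = 0.0007
R_3 = 0.0200/(62.0730*1.0660) = 0.0003
R_conv_out = 1/(30.4130*1.0660) = 0.0308
R_total = 0.0813 K/W
Q = 142.2450 / 0.0813 = 1749.7263 W

R_total = 0.0813 K/W, Q = 1749.7263 W


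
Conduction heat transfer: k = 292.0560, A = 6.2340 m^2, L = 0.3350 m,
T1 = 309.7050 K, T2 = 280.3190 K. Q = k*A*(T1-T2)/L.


dT = 29.3860 K
Q = 292.0560 * 6.2340 * 29.3860 / 0.3350 = 159708.7086 W

159708.7086 W


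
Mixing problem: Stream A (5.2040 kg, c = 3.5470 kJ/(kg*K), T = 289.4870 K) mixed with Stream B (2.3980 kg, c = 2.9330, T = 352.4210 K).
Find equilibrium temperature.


num = 7822.2159
den = 25.4919
Tf = 306.8508 K

306.8508 K


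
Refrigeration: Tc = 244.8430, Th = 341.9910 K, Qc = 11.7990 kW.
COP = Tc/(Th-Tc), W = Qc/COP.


COP = 244.8430 / 97.1480 = 2.5203
W = 11.7990 / 2.5203 = 4.6816 kW

COP = 2.5203, W = 4.6816 kW


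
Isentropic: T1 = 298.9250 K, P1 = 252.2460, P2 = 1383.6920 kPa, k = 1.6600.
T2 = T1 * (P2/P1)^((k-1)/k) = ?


(k-1)/k = 0.3976
(P2/P1)^exp = 1.9675
T2 = 298.9250 * 1.9675 = 588.1215 K

588.1215 K


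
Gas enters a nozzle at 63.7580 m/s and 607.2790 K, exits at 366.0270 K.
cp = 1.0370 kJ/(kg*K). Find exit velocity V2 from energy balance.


dT = 241.2520 K
2*cp*1000*dT = 500356.6480
V1^2 = 4065.0826
V2 = sqrt(504421.7306) = 710.2265 m/s

710.2265 m/s


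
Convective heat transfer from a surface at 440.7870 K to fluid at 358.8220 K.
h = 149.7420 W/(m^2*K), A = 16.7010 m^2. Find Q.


dT = 81.9650 K
Q = 149.7420 * 16.7010 * 81.9650 = 204981.4442 W

204981.4442 W


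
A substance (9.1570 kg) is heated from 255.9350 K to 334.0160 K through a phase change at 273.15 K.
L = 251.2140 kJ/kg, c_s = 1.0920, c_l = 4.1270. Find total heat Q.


Q1 (sensible, solid) = 9.1570 * 1.0920 * 17.2150 = 172.1404 kJ
Q2 (latent) = 9.1570 * 251.2140 = 2300.3666 kJ
Q3 (sensible, liquid) = 9.1570 * 4.1270 * 60.8660 = 2300.1833 kJ
Q_total = 4772.6903 kJ

4772.6903 kJ


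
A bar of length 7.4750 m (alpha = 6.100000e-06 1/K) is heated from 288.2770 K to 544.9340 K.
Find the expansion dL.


dT = 256.6570 K
dL = 6.100000e-06 * 7.4750 * 256.6570 = 0.011703 m
L_final = 7.486703 m

dL = 0.011703 m


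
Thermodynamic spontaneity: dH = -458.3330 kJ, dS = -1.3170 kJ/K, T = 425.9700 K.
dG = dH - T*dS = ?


T*dS = 425.9700 * -1.3170 = -561.0025 kJ
dG = -458.3330 + 561.0025 = 102.6695 kJ (non-spontaneous)

dG = 102.6695 kJ, non-spontaneous


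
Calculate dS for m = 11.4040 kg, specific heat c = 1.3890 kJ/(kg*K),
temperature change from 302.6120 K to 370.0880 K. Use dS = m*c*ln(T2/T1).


T2/T1 = 1.2230
ln(T2/T1) = 0.2013
dS = 11.4040 * 1.3890 * 0.2013 = 3.1885 kJ/K

3.1885 kJ/K


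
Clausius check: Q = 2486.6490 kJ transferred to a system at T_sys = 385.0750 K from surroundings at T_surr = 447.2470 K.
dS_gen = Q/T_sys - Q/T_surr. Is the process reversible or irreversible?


dS_sys = 2486.6490/385.0750 = 6.4576 kJ/K
dS_surr = -2486.6490/447.2470 = -5.5599 kJ/K
dS_gen = 6.4576 - 5.5599 = 0.8977 kJ/K (irreversible)

dS_gen = 0.8977 kJ/K, irreversible


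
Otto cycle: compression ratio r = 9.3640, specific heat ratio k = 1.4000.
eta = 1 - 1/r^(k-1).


r^(k-1) = 2.4467
eta = 1 - 1/2.4467 = 0.5913 = 59.1290%

59.1290%


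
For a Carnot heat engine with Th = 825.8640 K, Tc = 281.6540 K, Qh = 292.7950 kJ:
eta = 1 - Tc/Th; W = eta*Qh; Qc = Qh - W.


eta = 1 - 281.6540/825.8640 = 0.6590
W = 0.6590 * 292.7950 = 192.9397 kJ
Qc = 292.7950 - 192.9397 = 99.8553 kJ

eta = 65.8958%, W = 192.9397 kJ, Qc = 99.8553 kJ


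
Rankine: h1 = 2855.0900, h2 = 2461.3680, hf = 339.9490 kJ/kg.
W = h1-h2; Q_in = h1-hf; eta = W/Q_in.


W = 393.7220 kJ/kg
Q_in = 2515.1410 kJ/kg
eta = 0.1565 = 15.6541%

eta = 15.6541%


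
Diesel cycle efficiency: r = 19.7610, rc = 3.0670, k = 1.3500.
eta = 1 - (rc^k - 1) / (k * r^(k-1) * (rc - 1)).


r^(k-1) = 2.8414
rc^k = 4.5401
eta = 0.5535 = 55.3516%

55.3516%


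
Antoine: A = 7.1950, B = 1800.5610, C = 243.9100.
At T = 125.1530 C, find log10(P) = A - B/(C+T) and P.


C+T = 369.0630
B/(C+T) = 4.8787
log10(P) = 7.1950 - 4.8787 = 2.3163
P = 10^2.3163 = 207.1399 mmHg

207.1399 mmHg


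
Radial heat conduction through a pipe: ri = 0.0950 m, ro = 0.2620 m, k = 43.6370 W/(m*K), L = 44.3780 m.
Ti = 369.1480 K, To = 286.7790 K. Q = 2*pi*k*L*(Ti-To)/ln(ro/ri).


dT = 82.3690 K
ln(ro/ri) = 1.0145
Q = 2*pi*43.6370*44.3780*82.3690 / 1.0145 = 987934.3524 W

987934.3524 W


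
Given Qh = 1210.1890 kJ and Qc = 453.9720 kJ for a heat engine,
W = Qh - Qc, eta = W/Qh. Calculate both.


W = 1210.1890 - 453.9720 = 756.2170 kJ
eta = 756.2170 / 1210.1890 = 0.6249 = 62.4875%

W = 756.2170 kJ, eta = 62.4875%


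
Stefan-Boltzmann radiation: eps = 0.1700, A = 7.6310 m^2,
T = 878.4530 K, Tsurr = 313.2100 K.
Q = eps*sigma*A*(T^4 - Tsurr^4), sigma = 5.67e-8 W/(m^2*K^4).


T^4 = 5.9549e+11
Tsurr^4 = 9.6237e+09
Q = 0.1700 * 5.67e-8 * 7.6310 * 5.8587e+11 = 43093.4820 W

43093.4820 W


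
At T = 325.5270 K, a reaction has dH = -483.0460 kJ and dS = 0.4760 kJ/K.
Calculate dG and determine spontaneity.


T*dS = 325.5270 * 0.4760 = 154.9509 kJ
dG = -483.0460 - 154.9509 = -637.9969 kJ (spontaneous)

dG = -637.9969 kJ, spontaneous


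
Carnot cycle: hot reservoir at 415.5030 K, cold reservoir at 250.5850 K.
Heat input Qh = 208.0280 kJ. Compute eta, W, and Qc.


eta = 1 - 250.5850/415.5030 = 0.3969
W = 0.3969 * 208.0280 = 82.5687 kJ
Qc = 208.0280 - 82.5687 = 125.4593 kJ

eta = 39.6912%, W = 82.5687 kJ, Qc = 125.4593 kJ


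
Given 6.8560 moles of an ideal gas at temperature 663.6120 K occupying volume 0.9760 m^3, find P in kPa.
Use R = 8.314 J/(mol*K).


P = nRT/V = 6.8560 * 8.314 * 663.6120 / 0.9760
= 37826.4043 / 0.9760 = 38756.5618 Pa = 38.7566 kPa

38.7566 kPa


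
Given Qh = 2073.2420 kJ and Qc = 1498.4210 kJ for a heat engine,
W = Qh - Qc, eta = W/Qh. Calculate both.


W = 2073.2420 - 1498.4210 = 574.8210 kJ
eta = 574.8210 / 2073.2420 = 0.2773 = 27.7257%

W = 574.8210 kJ, eta = 27.7257%


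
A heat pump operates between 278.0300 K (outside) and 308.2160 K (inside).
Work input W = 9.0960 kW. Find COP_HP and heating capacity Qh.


COP = 308.2160 / 30.1860 = 10.2106
Qh = 10.2106 * 9.0960 = 92.8753 kW

COP = 10.2106, Qh = 92.8753 kW


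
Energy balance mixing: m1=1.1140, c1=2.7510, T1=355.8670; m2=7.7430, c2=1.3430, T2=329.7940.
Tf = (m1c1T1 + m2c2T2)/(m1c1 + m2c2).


num = 4520.0730
den = 13.4635
Tf = 335.7289 K

335.7289 K


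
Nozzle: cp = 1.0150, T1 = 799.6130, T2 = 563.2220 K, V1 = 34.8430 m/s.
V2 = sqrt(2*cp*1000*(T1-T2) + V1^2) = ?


dT = 236.3910 K
2*cp*1000*dT = 479873.7300
V1^2 = 1214.0346
V2 = sqrt(481087.7646) = 693.6049 m/s

693.6049 m/s


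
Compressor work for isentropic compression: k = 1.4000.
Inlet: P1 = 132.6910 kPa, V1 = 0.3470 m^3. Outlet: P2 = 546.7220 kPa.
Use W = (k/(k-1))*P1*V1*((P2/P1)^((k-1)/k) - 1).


(k-1)/k = 0.2857
(P2/P1)^exp = 1.4986
W = 3.5000 * 132.6910 * 0.3470 * (1.4986 - 1) = 80.3550 kJ

80.3550 kJ


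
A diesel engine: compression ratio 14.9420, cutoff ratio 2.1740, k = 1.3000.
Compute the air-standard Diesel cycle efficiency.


r^(k-1) = 2.2507
rc^k = 2.7443
eta = 0.4922 = 49.2196%

49.2196%


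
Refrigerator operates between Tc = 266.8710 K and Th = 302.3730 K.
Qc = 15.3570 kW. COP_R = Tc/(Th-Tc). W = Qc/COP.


COP = 266.8710 / 35.5020 = 7.5171
W = 15.3570 / 7.5171 = 2.0430 kW

COP = 7.5171, W = 2.0430 kW


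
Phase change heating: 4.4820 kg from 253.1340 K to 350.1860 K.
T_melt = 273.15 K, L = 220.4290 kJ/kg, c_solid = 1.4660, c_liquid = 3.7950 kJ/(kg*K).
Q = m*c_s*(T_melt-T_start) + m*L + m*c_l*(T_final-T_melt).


Q1 (sensible, solid) = 4.4820 * 1.4660 * 20.0160 = 131.5174 kJ
Q2 (latent) = 4.4820 * 220.4290 = 987.9628 kJ
Q3 (sensible, liquid) = 4.4820 * 3.7950 * 77.0360 = 1310.3200 kJ
Q_total = 2429.8001 kJ

2429.8001 kJ


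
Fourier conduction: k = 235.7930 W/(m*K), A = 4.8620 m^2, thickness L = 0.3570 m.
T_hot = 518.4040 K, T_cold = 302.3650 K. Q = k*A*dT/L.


dT = 216.0390 K
Q = 235.7930 * 4.8620 * 216.0390 / 0.3570 = 693760.8763 W

693760.8763 W


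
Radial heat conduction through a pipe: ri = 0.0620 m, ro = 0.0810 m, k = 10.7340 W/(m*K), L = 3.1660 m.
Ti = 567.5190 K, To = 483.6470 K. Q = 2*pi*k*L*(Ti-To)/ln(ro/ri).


dT = 83.8720 K
ln(ro/ri) = 0.2673
Q = 2*pi*10.7340*3.1660*83.8720 / 0.2673 = 66995.6205 W

66995.6205 W


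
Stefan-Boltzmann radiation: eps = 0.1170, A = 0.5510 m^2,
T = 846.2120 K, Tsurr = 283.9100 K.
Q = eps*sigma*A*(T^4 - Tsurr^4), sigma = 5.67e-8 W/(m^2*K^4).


T^4 = 5.1276e+11
Tsurr^4 = 6.4971e+09
Q = 0.1170 * 5.67e-8 * 0.5510 * 5.0627e+11 = 1850.5431 W

1850.5431 W


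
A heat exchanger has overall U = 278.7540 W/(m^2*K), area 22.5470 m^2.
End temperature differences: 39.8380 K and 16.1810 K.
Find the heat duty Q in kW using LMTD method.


LMTD = 26.2569 K
Q = 278.7540 * 22.5470 * 26.2569 = 165026.1232 W = 165.0261 kW

165.0261 kW


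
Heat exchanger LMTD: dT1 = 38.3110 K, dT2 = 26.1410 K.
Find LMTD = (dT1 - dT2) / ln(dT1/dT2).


dT1/dT2 = 1.4656
ln(dT1/dT2) = 0.3822
LMTD = 12.1700 / 0.3822 = 31.8393 K

31.8393 K


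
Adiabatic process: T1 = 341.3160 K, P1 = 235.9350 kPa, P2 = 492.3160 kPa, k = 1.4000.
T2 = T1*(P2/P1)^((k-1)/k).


(k-1)/k = 0.2857
(P2/P1)^exp = 1.2339
T2 = 341.3160 * 1.2339 = 421.1420 K

421.1420 K


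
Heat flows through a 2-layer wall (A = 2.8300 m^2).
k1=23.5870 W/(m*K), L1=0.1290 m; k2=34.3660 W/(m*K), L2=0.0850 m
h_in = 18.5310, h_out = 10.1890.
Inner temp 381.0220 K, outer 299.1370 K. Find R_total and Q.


R_conv_in = 1/(18.5310*2.8300) = 0.0191
R_1 = 0.1290/(23.5870*2.8300) = 0.0019
R_2 = 0.0850/(34.3660*2.8300) = 0.0009
R_conv_out = 1/(10.1890*2.8300) = 0.0347
R_total = 0.0566 K/W
Q = 81.8850 / 0.0566 = 1447.8778 W

R_total = 0.0566 K/W, Q = 1447.8778 W


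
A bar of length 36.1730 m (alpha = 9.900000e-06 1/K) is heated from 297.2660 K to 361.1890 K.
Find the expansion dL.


dT = 63.9230 K
dL = 9.900000e-06 * 36.1730 * 63.9230 = 0.022892 m
L_final = 36.195892 m

dL = 0.022892 m


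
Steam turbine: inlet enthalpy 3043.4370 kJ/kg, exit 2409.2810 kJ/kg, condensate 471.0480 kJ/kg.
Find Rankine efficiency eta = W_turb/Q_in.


W = 634.1560 kJ/kg
Q_in = 2572.3890 kJ/kg
eta = 0.2465 = 24.6524%

eta = 24.6524%


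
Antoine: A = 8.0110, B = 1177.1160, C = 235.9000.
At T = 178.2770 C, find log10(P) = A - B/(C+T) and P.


C+T = 414.1770
B/(C+T) = 2.8421
log10(P) = 8.0110 - 2.8421 = 5.1689
P = 10^5.1689 = 147550.1725 mmHg

147550.1725 mmHg


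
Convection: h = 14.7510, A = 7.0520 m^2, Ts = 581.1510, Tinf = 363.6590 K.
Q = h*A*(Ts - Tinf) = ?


dT = 217.4920 K
Q = 14.7510 * 7.0520 * 217.4920 = 22624.3991 W

22624.3991 W


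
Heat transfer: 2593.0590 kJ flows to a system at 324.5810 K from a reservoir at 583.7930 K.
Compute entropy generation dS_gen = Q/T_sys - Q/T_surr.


dS_sys = 2593.0590/324.5810 = 7.9889 kJ/K
dS_surr = -2593.0590/583.7930 = -4.4417 kJ/K
dS_gen = 7.9889 - 4.4417 = 3.5472 kJ/K (irreversible)

dS_gen = 3.5472 kJ/K, irreversible


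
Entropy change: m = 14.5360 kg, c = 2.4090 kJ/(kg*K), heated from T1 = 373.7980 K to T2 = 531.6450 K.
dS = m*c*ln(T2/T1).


T2/T1 = 1.4223
ln(T2/T1) = 0.3523
dS = 14.5360 * 2.4090 * 0.3523 = 12.3352 kJ/K

12.3352 kJ/K


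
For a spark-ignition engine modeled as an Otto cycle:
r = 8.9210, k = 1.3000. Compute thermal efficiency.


r^(k-1) = 1.9281
eta = 1 - 1/1.9281 = 0.4813 = 48.1348%

48.1348%


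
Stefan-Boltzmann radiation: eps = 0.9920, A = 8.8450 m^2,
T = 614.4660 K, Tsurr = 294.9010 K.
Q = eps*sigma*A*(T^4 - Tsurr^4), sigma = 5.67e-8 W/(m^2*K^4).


T^4 = 1.4256e+11
Tsurr^4 = 7.5632e+09
Q = 0.9920 * 5.67e-8 * 8.8450 * 1.3499e+11 = 67159.8114 W

67159.8114 W


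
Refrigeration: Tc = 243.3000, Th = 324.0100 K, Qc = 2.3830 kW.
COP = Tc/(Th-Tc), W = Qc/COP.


COP = 243.3000 / 80.7100 = 3.0145
W = 2.3830 / 3.0145 = 0.7905 kW

COP = 3.0145, W = 0.7905 kW


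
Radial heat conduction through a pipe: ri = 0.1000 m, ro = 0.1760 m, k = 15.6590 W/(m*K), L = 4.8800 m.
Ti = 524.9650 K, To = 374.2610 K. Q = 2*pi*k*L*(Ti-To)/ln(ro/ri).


dT = 150.7040 K
ln(ro/ri) = 0.5653
Q = 2*pi*15.6590*4.8800*150.7040 / 0.5653 = 127996.7374 W

127996.7374 W


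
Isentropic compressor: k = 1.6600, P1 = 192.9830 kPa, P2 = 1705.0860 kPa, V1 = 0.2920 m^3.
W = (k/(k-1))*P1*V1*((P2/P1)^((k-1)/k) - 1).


(k-1)/k = 0.3976
(P2/P1)^exp = 2.3780
W = 2.5152 * 192.9830 * 0.2920 * (2.3780 - 1) = 195.3051 kJ

195.3051 kJ


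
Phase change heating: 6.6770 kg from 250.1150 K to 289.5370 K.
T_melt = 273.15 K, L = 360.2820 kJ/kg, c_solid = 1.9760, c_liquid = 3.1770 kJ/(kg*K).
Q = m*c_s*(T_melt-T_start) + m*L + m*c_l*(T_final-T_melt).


Q1 (sensible, solid) = 6.6770 * 1.9760 * 23.0350 = 303.9181 kJ
Q2 (latent) = 6.6770 * 360.2820 = 2405.6029 kJ
Q3 (sensible, liquid) = 6.6770 * 3.1770 * 16.3870 = 347.6146 kJ
Q_total = 3057.1356 kJ

3057.1356 kJ


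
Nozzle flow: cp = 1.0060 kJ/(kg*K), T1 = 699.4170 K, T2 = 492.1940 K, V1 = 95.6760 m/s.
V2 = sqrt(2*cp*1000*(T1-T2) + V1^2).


dT = 207.2230 K
2*cp*1000*dT = 416932.6760
V1^2 = 9153.8970
V2 = sqrt(426086.5730) = 652.7531 m/s

652.7531 m/s


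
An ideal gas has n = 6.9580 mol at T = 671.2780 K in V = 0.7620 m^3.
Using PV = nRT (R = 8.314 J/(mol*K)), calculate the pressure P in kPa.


P = nRT/V = 6.9580 * 8.314 * 671.2780 / 0.7620
= 38832.6348 / 0.7620 = 50961.4630 Pa = 50.9615 kPa

50.9615 kPa


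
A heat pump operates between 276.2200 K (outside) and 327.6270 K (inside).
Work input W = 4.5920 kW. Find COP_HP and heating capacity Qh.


COP = 327.6270 / 51.4070 = 6.3732
Qh = 6.3732 * 4.5920 = 29.2657 kW

COP = 6.3732, Qh = 29.2657 kW


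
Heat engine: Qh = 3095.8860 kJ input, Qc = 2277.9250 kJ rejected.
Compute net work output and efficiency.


W = 3095.8860 - 2277.9250 = 817.9610 kJ
eta = 817.9610 / 3095.8860 = 0.2642 = 26.4209%

W = 817.9610 kJ, eta = 26.4209%


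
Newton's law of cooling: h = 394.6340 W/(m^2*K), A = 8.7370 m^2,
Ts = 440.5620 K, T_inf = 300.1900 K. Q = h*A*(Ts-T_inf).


dT = 140.3720 K
Q = 394.6340 * 8.7370 * 140.3720 = 483991.0413 W

483991.0413 W


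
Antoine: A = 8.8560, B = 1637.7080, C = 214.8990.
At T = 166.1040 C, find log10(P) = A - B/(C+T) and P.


C+T = 381.0030
B/(C+T) = 4.2984
log10(P) = 8.8560 - 4.2984 = 4.5576
P = 10^4.5576 = 36106.6879 mmHg

36106.6879 mmHg


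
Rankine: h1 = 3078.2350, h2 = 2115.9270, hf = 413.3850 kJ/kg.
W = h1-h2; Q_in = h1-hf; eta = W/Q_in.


W = 962.3080 kJ/kg
Q_in = 2664.8500 kJ/kg
eta = 0.3611 = 36.1112%

eta = 36.1112%


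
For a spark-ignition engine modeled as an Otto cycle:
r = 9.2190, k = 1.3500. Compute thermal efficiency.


r^(k-1) = 2.1759
eta = 1 - 1/2.1759 = 0.5404 = 54.0420%

54.0420%


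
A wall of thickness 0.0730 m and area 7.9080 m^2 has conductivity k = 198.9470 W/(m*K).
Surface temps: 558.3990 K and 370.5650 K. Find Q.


dT = 187.8340 K
Q = 198.9470 * 7.9080 * 187.8340 / 0.0730 = 4048138.8684 W

4048138.8684 W


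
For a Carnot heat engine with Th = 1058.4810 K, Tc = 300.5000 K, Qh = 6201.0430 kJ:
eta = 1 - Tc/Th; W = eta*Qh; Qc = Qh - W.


eta = 1 - 300.5000/1058.4810 = 0.7161
W = 0.7161 * 6201.0430 = 4440.5830 kJ
Qc = 6201.0430 - 4440.5830 = 1760.4600 kJ

eta = 71.6103%, W = 4440.5830 kJ, Qc = 1760.4600 kJ


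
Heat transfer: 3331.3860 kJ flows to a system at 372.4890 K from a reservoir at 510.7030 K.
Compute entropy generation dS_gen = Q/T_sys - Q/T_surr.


dS_sys = 3331.3860/372.4890 = 8.9436 kJ/K
dS_surr = -3331.3860/510.7030 = -6.5231 kJ/K
dS_gen = 8.9436 - 6.5231 = 2.4204 kJ/K (irreversible)

dS_gen = 2.4204 kJ/K, irreversible


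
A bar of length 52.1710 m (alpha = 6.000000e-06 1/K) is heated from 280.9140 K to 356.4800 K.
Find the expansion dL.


dT = 75.5660 K
dL = 6.000000e-06 * 52.1710 * 75.5660 = 0.023654 m
L_final = 52.194654 m

dL = 0.023654 m


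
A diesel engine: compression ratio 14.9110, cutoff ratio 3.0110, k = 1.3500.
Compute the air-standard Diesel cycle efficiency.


r^(k-1) = 2.5747
rc^k = 4.4285
eta = 0.5095 = 50.9505%

50.9505%


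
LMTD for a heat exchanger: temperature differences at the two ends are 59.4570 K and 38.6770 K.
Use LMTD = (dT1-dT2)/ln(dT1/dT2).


dT1/dT2 = 1.5373
ln(dT1/dT2) = 0.4300
LMTD = 20.7800 / 0.4300 = 48.3247 K

48.3247 K


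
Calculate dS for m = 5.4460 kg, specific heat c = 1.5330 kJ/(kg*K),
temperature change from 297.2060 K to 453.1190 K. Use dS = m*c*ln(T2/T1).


T2/T1 = 1.5246
ln(T2/T1) = 0.4217
dS = 5.4460 * 1.5330 * 0.4217 = 3.5209 kJ/K

3.5209 kJ/K


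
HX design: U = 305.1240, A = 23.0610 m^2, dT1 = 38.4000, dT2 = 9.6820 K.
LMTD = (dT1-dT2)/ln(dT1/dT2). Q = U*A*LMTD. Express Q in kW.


LMTD = 20.8435 K
Q = 305.1240 * 23.0610 * 20.8435 = 146664.8333 W = 146.6648 kW

146.6648 kW


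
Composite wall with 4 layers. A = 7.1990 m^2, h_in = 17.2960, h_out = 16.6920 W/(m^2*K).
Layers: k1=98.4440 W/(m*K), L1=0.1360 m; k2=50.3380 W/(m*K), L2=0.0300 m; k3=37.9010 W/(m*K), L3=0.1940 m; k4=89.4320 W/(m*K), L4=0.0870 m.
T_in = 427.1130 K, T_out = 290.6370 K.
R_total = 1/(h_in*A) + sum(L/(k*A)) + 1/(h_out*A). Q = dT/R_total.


R_conv_in = 1/(17.2960*7.1990) = 0.0080
R_1 = 0.1360/(98.4440*7.1990) = 0.0002
R_2 = 0.0300/(50.3380*7.1990) = 8.2785e-05
R_3 = 0.1940/(37.9010*7.1990) = 0.0007
R_4 = 0.0870/(89.4320*7.1990) = 0.0001
R_conv_out = 1/(16.6920*7.1990) = 0.0083
R_total = 0.0175 K/W
Q = 136.4760 / 0.0175 = 7810.2745 W

R_total = 0.0175 K/W, Q = 7810.2745 W


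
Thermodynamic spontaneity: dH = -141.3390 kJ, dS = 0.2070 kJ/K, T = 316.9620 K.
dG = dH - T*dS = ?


T*dS = 316.9620 * 0.2070 = 65.6111 kJ
dG = -141.3390 - 65.6111 = -206.9501 kJ (spontaneous)

dG = -206.9501 kJ, spontaneous


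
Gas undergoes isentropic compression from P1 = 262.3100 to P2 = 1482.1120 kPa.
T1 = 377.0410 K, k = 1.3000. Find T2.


(k-1)/k = 0.2308
(P2/P1)^exp = 1.4913
T2 = 377.0410 * 1.4913 = 562.2666 K

562.2666 K


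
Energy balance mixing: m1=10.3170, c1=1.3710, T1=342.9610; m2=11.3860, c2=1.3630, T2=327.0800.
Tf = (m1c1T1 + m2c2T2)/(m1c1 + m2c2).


num = 9927.0417
den = 29.6637
Tf = 334.6526 K

334.6526 K


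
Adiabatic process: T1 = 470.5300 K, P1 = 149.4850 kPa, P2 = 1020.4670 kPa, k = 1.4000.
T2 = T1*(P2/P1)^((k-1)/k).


(k-1)/k = 0.2857
(P2/P1)^exp = 1.7312
T2 = 470.5300 * 1.7312 = 814.5740 K

814.5740 K


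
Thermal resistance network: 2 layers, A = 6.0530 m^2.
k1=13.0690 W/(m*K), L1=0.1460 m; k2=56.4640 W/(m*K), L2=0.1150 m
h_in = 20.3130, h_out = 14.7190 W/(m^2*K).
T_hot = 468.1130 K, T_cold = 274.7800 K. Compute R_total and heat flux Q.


R_conv_in = 1/(20.3130*6.0530) = 0.0081
R_1 = 0.1460/(13.0690*6.0530) = 0.0018
R_2 = 0.1150/(56.4640*6.0530) = 0.0003
R_conv_out = 1/(14.7190*6.0530) = 0.0112
R_total = 0.0215 K/W
Q = 193.3330 / 0.0215 = 8975.8433 W

R_total = 0.0215 K/W, Q = 8975.8433 W


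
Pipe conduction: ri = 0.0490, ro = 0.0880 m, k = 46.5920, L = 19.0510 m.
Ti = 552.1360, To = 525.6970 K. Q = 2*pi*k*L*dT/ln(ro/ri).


dT = 26.4390 K
ln(ro/ri) = 0.5855
Q = 2*pi*46.5920*19.0510*26.4390 / 0.5855 = 251834.2955 W

251834.2955 W


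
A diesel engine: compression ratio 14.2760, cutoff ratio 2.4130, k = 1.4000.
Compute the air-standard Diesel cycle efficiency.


r^(k-1) = 2.8963
rc^k = 3.4323
eta = 0.5755 = 57.5481%

57.5481%


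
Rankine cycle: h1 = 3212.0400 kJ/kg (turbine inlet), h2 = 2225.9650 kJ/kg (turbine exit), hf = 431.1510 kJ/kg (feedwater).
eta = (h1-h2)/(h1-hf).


W = 986.0750 kJ/kg
Q_in = 2780.8890 kJ/kg
eta = 0.3546 = 35.4590%

eta = 35.4590%


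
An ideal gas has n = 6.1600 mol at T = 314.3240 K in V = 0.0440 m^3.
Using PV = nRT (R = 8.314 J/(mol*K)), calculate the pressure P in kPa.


P = nRT/V = 6.1600 * 8.314 * 314.3240 / 0.0440
= 16097.8648 / 0.0440 = 365860.5630 Pa = 365.8606 kPa

365.8606 kPa


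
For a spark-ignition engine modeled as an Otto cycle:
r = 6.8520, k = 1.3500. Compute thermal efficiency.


r^(k-1) = 1.9613
eta = 1 - 1/1.9613 = 0.4901 = 49.0125%

49.0125%


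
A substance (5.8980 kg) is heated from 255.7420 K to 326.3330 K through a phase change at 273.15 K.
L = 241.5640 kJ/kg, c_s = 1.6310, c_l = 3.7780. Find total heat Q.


Q1 (sensible, solid) = 5.8980 * 1.6310 * 17.4080 = 167.4587 kJ
Q2 (latent) = 5.8980 * 241.5640 = 1424.7445 kJ
Q3 (sensible, liquid) = 5.8980 * 3.7780 * 53.1830 = 1185.0579 kJ
Q_total = 2777.2610 kJ

2777.2610 kJ


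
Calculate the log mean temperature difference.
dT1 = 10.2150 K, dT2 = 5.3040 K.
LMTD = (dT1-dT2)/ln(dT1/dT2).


dT1/dT2 = 1.9259
ln(dT1/dT2) = 0.6554
LMTD = 4.9110 / 0.6554 = 7.4932 K

7.4932 K


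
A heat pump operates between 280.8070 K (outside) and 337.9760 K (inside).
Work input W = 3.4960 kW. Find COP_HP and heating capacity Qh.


COP = 337.9760 / 57.1690 = 5.9119
Qh = 5.9119 * 3.4960 = 20.6679 kW

COP = 5.9119, Qh = 20.6679 kW


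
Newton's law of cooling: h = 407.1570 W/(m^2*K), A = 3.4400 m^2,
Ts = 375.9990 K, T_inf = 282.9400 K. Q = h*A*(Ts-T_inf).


dT = 93.0590 K
Q = 407.1570 * 3.4400 * 93.0590 = 130340.3040 W

130340.3040 W


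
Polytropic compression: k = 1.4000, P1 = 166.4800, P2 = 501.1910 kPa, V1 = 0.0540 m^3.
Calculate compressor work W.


(k-1)/k = 0.2857
(P2/P1)^exp = 1.3701
W = 3.5000 * 166.4800 * 0.0540 * (1.3701 - 1) = 11.6453 kJ

11.6453 kJ


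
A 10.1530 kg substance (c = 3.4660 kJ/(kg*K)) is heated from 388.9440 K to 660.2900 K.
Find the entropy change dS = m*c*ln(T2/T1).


T2/T1 = 1.6976
ln(T2/T1) = 0.5292
dS = 10.1530 * 3.4660 * 0.5292 = 18.6242 kJ/K

18.6242 kJ/K


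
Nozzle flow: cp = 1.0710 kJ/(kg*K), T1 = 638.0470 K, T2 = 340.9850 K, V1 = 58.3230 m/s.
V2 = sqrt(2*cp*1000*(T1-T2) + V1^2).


dT = 297.0620 K
2*cp*1000*dT = 636306.8040
V1^2 = 3401.5723
V2 = sqrt(639708.3763) = 799.8177 m/s

799.8177 m/s


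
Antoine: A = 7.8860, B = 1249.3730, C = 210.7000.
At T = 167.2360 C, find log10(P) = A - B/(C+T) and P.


C+T = 377.9360
B/(C+T) = 3.3058
log10(P) = 7.8860 - 3.3058 = 4.5802
P = 10^4.5802 = 38038.2663 mmHg

38038.2663 mmHg
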